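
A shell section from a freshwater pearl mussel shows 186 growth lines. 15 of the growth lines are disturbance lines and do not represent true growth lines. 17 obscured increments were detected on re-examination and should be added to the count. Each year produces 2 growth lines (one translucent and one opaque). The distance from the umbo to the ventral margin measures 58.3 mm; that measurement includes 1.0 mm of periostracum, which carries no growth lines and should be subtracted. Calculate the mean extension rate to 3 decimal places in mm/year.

Adjusted count: 186 − 15 + 17 = 188 growth lines.
Dividing by 2 growth lines per year: 188 / 2 = 94 years.
Net length = 58.3 − 1.0 = 57.3 mm.
Extension rate ≈ 57.3 / 94 = 0.610 mm/year.

0.610 mm/year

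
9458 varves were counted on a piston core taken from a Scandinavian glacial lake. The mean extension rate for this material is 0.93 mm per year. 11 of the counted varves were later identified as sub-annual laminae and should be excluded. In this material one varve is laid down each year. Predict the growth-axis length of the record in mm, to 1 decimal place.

8785.7 mm

Adjusted count: 9458 − 11 = 9447 varves.
Predicted length = 0.93 mm/year × 9447 years = 8785.7 mm.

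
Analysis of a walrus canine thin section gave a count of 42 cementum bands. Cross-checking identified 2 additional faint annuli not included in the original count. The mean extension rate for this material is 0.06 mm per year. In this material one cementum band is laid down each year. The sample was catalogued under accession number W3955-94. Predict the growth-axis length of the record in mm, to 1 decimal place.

Correcting the raw count gives 42 + 2 = 44 true cementum bands.
Predicted length = 0.06 mm/year × 44 years = 2.6 mm.

2.6 mm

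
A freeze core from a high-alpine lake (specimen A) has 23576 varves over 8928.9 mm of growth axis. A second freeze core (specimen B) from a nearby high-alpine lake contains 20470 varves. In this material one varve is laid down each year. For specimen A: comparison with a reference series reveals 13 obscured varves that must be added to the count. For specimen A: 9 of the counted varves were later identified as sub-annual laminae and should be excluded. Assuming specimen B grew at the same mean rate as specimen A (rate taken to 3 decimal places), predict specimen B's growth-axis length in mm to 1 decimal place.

7758.1 mm

Specimen A: adjusted count: 23576 − 9 + 13 = 23580 varves.
A: Extension rate ≈ 8928.9 / 23580 = 0.379 mm/year.
B's length ≈ 0.379 × 20470 = 7758.1 mm.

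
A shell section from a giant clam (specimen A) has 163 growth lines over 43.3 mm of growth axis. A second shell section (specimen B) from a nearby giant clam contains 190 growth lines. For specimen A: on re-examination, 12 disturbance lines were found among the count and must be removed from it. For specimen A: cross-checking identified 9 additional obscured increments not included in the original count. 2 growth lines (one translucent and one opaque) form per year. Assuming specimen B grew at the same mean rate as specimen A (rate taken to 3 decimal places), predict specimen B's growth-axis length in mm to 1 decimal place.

51.4 mm

Specimen A: after corrections the count is 163 − 12 + 9 = 160 growth lines.
Specimen A: 160 growth lines at 2 per year is 160 / 2 = 80 years.
A: 43.3 mm over 80 years gives 43.3 / 80 ≈ 0.541 mm/year.
Specimen B: dividing by 2 growth lines per year: 190 / 2 = 95 years. For B, 0.541 mm/year × 95 years = 51.4 mm.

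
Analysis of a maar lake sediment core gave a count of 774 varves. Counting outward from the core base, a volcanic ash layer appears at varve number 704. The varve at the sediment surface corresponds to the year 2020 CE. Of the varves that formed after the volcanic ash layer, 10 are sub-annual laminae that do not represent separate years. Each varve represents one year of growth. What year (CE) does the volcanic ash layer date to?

1960 CE

774 − 704 = 70 varves lie beyond the volcanic ash layer toward the sediment surface.
Removing the 10 false varves leaves 70 − 10 = 60 true varves beyond the volcanic ash layer.
2020 − 60 = 1960 CE.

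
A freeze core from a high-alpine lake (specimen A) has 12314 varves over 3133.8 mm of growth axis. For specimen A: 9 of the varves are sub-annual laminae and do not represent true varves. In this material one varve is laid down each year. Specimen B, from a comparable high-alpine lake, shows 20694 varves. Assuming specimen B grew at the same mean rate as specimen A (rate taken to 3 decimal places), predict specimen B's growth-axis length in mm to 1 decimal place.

5277.0 mm

Specimen A: correcting the raw count gives 12314 − 9 = 12305 true varves.
A: 3133.8 mm over 12305 years gives 3133.8 / 12305 ≈ 0.255 mm/yr.
B's length ≈ 0.255 × 20694 = 5277.0 mm.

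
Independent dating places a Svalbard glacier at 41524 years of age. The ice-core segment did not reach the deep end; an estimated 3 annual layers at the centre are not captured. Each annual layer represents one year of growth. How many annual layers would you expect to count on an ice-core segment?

Expected annual layers over 41524 years: 41524.
Less the 3 uncaptured annual layers: 41524 − 3 = 41521.

41521 annual layers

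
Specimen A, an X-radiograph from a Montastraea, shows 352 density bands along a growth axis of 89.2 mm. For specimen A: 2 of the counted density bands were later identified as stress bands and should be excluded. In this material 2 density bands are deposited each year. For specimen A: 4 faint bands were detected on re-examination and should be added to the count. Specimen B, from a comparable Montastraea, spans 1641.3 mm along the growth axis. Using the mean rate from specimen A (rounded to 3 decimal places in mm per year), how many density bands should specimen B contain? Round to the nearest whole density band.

Specimen A: correcting the raw count gives 352 − 2 + 4 = 354 true density bands.
Specimen A: dividing by 2 density bands per year: 354 / 2 = 177 years.
A: Mean rate = 89.2 mm / 177 years ≈ 0.504 mm/yr.
Specimen B: 1641.3 mm / 0.504 mm per year = 3256.55 years; at 2 density bands per year that is 3256.55 × 2 ≈ 6513 density bands.

6513 density bands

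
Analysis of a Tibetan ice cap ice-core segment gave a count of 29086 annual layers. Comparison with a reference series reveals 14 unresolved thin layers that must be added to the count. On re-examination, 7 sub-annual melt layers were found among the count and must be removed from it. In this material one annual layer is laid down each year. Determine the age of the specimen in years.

29093 years

Adjusted count: 29086 − 7 + 14 = 29093 annual layers.
One annual layer per year makes the duration 29093 years.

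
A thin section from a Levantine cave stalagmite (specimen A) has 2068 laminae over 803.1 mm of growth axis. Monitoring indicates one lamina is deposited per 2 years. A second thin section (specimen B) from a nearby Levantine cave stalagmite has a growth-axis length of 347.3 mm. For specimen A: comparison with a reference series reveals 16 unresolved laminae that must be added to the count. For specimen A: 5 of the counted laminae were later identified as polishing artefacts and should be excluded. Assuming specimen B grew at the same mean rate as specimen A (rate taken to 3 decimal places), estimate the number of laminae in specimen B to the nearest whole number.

900 laminae

Specimen A: adjusted count: 2068 − 5 + 16 = 2079 laminae.
Specimen A: at 2 years per lamina, 2079 × 2 = 4158 years.
A: 803.1 mm over 4158 years gives 803.1 / 4158 ≈ 0.193 mm per year.
Specimen B: 347.3 mm / 0.193 mm per year = 1799.48 years; at 2 years per lamina that is 1799.48 / 2 ≈ 900 laminae.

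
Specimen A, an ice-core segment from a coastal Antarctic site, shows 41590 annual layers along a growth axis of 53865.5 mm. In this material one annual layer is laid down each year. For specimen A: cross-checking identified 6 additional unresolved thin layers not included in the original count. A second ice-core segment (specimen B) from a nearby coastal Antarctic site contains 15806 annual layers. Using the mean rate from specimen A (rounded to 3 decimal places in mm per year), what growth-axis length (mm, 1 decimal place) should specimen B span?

Specimen A: after corrections the count is 41590 + 6 = 41596 annual layers.
A: Extension rate ≈ 53865.5 / 41596 = 1.295 mm per year.
Length of B = 1.295 × 15806 = 20468.8 mm.

20468.8 mm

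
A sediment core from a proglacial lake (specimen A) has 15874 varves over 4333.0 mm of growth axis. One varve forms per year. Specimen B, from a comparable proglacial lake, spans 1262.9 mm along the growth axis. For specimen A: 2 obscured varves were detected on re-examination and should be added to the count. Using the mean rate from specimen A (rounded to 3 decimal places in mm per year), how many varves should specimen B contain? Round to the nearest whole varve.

4626 varves

Specimen A: after corrections the count is 15874 + 2 = 15876 varves.
A: 4333.0 mm over 15876 years gives 4333.0 / 15876 ≈ 0.273 mm per year.
Specimen B: 1262.9 mm / 0.273 mm per year = 4626.01 years ≈ 4626 varves.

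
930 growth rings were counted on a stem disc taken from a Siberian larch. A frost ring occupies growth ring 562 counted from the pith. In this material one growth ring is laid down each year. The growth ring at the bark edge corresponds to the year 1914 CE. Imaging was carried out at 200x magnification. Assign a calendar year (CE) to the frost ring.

Between growth ring 562 and the bark edge there are 930 − 562 = 368 growth rings.
Counting back 368 years from 1914 CE places the frost ring in 1914 − 368 = 1546 CE.

1546 CE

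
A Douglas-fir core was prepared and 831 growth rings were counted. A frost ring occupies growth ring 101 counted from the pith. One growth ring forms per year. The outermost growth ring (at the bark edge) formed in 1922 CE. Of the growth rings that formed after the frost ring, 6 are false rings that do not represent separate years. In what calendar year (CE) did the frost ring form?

1198 CE

The frost ring sits at growth ring 101 from the pith, so 831 − 101 = 730 growth rings formed after it.
Removing the 6 false growth rings leaves 730 − 6 = 724 true growth rings beyond the frost ring.
Counting back 724 years from 1922 CE places the frost ring in 1922 − 724 = 1198 CE.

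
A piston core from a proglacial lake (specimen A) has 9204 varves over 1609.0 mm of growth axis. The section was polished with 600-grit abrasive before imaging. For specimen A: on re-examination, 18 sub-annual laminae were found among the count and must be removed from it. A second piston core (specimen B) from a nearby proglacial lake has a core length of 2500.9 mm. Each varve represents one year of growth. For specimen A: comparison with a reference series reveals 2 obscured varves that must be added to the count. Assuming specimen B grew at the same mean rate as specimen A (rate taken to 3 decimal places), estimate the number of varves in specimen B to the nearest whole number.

Specimen A: adjusted count: 9204 − 18 + 2 = 9188 varves.
A: Mean rate = 1609.0 mm / 9188 years ≈ 0.175 mm/year.
B spans 2500.9 / 0.175 = 14290.86 years ≈ 14291 varves.

14291 varves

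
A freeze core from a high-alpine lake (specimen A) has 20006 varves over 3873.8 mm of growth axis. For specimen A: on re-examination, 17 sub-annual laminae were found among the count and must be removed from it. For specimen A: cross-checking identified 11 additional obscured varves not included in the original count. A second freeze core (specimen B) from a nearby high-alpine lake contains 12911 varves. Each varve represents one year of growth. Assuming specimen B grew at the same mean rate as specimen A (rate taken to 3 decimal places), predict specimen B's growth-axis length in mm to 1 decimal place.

2504.7 mm

Specimen A: true varve count = 20006 − 17 + 11 = 20000.
A: 3873.8 mm over 20000 years gives 3873.8 / 20000 ≈ 0.194 mm/year.
Length of B = 0.194 × 12911 = 2504.7 mm.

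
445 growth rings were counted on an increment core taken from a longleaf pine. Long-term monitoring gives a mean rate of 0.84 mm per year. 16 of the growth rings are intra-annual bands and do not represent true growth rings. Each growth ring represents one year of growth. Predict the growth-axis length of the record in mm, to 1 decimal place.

360.4 mm

Adjusted count: 445 − 16 = 429 growth rings.
Length ≈ 0.84 × 429 = 360.4 mm.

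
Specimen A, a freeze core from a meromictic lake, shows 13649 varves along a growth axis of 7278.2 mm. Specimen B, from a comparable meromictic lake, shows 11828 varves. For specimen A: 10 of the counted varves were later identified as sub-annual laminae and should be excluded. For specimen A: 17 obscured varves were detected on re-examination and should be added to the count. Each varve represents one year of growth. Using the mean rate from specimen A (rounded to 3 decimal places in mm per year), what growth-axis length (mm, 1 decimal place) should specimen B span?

Specimen A: true varve count = 13649 − 10 + 17 = 13656.
A: Mean rate = 7278.2 mm / 13656 years ≈ 0.533 mm/yr.
For B, 0.533 mm/year × 11828 years = 6304.3 mm.

6304.3 mm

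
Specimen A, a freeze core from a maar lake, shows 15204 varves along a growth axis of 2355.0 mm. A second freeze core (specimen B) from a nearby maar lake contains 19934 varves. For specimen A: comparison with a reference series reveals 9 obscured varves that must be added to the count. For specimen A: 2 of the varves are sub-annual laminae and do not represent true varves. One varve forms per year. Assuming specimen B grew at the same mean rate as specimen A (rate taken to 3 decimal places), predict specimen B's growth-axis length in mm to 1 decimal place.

3089.8 mm

Specimen A: true varve count = 15204 − 2 + 9 = 15211.
A: Mean rate = 2355.0 mm / 15211 years ≈ 0.155 mm/yr.
For B, 0.155 mm/year × 19934 years = 3089.8 mm.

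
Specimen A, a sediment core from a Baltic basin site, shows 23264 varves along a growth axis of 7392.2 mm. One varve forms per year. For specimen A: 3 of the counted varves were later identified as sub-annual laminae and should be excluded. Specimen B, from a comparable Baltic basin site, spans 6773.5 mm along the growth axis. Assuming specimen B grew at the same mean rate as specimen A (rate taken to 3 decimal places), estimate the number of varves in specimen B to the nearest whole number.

Specimen A: true varve count = 23264 − 3 = 23261.
A: Mean rate = 7392.2 mm / 23261 years ≈ 0.318 mm/year.
B spans 6773.5 / 0.318 = 21300.31 years ≈ 21300 varves.

21300 varves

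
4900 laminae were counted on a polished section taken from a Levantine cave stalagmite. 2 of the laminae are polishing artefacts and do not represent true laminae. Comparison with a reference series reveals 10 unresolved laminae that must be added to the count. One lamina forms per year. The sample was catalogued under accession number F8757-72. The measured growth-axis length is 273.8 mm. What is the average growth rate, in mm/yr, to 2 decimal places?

Correcting the raw count gives 4900 − 2 + 10 = 4908 true laminae.
Mean rate = 273.8 mm / 4908 years ≈ 0.06 mm/yr.

0.06 mm/yr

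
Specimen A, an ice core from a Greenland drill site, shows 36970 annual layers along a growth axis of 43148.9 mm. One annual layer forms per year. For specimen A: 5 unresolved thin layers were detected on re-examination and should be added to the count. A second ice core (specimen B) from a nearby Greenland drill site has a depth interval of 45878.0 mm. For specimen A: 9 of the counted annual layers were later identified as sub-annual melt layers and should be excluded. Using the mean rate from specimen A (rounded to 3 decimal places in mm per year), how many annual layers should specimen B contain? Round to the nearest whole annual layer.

39313 annual layers

Specimen A: adjusted count: 36970 − 9 + 5 = 36966 annual layers.
A: 43148.9 mm over 36966 years gives 43148.9 / 36966 ≈ 1.167 mm/year.
B spans 45878.0 / 1.167 = 39312.77 years ≈ 39313 annual layers.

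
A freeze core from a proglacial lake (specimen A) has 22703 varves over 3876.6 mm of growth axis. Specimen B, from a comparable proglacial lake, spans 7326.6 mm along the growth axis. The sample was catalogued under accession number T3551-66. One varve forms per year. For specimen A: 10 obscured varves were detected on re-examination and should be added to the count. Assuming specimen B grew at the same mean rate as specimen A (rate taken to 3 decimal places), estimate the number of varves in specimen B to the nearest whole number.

Specimen A: true varve count = 22703 + 10 = 22713.
A: Extension rate ≈ 3876.6 / 22713 = 0.171 mm per year.
For B, 7326.6 / 0.171 = 42845.61 years ≈ 42846 varves.

42846 varves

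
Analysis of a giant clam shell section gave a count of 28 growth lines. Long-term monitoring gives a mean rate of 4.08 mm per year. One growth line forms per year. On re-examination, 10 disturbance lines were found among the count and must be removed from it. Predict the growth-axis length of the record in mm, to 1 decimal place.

73.4 mm

After corrections the count is 28 − 10 = 18 growth lines.
18 years at 4.08 mm/year gives 4.08 × 18 = 73.4 mm.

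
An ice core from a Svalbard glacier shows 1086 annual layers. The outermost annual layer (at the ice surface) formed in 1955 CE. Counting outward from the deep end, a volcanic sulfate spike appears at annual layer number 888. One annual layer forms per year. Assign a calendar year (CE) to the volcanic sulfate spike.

The volcanic sulfate spike sits at annual layer 888 from the deep end, so 1086 − 888 = 198 annual layers formed after it.
The annual layer at the ice surface is 1955 CE, so the volcanic sulfate spike dates to 1955 − 198 = 1757 CE.

1757 CE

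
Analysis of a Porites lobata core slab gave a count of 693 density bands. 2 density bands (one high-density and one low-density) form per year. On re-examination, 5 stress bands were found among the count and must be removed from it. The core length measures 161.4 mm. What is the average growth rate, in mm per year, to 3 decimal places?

0.469 mm per year

Correcting the raw count gives 693 − 5 = 688 true density bands.
Dividing by 2 density bands per year: 688 / 2 = 344 years.
Mean rate = 161.4 mm / 344 years ≈ 0.469 mm per year.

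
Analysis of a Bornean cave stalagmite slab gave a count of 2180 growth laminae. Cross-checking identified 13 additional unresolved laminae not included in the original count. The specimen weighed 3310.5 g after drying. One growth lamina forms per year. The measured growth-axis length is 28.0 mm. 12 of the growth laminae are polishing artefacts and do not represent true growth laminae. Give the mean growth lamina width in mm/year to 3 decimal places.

True growth lamina count = 2180 − 12 + 13 = 2181.
Mean rate = 28.0 mm / 2181 years ≈ 0.013 mm/year.

0.013 mm/year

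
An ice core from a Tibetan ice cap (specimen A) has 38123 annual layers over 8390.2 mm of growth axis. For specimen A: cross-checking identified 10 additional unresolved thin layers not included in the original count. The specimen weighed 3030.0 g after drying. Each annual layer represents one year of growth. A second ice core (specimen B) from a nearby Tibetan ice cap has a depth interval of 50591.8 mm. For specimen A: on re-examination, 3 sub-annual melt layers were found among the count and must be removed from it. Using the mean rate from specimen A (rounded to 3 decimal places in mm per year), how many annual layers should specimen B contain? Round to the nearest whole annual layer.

229963 annual layers

Specimen A: adjusted count: 38123 − 3 + 10 = 38130 annual layers.
A: Mean rate = 8390.2 mm / 38130 years ≈ 0.220 mm/yr.
Specimen B: 50591.8 mm / 0.220 mm per year = 229962.73 years ≈ 229963 annual layers.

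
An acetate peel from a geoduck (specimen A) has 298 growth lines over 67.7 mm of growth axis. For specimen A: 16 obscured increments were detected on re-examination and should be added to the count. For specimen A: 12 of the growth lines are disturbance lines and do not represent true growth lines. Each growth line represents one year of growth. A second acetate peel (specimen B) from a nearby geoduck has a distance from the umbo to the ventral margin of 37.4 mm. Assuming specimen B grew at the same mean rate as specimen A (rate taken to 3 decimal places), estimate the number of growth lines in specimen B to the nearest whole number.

Specimen A: after corrections the count is 298 − 12 + 16 = 302 growth lines.
A: Mean rate = 67.7 mm / 302 years ≈ 0.224 mm/year.
For B, 37.4 / 0.224 = 166.96 years ≈ 167 growth lines.

167 growth lines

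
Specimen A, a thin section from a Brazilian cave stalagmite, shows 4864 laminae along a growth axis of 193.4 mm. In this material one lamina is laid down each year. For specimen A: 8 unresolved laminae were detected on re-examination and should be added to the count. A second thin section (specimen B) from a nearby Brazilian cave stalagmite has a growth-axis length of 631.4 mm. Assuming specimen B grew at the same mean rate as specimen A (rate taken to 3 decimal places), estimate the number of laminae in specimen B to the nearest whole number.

Specimen A: true lamina count = 4864 + 8 = 4872.
A: Extension rate ≈ 193.4 / 4872 = 0.040 mm/year.
For B, 631.4 / 0.040 = 15785.00 years ≈ 15785 laminae.

15785 laminae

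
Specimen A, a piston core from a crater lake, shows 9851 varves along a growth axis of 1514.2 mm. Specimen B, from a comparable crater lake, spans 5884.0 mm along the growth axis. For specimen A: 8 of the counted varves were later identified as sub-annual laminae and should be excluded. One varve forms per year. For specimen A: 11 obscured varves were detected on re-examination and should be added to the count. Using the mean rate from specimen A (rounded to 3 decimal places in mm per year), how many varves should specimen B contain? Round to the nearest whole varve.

Specimen A: correcting the raw count gives 9851 − 8 + 11 = 9854 true varves.
A: Mean rate = 1514.2 mm / 9854 years ≈ 0.154 mm/year.
B spans 5884.0 / 0.154 = 38207.79 years ≈ 38208 varves.

38208 varves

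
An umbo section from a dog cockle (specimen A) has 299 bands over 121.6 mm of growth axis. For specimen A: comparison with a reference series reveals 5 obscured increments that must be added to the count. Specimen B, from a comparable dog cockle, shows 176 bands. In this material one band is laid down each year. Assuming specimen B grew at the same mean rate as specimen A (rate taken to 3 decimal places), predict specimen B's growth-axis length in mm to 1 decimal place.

70.4 mm

Specimen A: after corrections the count is 299 + 5 = 304 bands.
A: Mean rate = 121.6 mm / 304 years ≈ 0.400 mm/year.
For B, 0.400 mm/year × 176 years = 70.4 mm.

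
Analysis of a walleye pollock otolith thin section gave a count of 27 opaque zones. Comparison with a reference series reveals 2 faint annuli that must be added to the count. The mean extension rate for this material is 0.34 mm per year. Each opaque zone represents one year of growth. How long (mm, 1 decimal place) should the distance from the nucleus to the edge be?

Correcting the raw count gives 27 + 2 = 29 true opaque zones.
Predicted length = 0.34 mm/year × 29 years = 9.9 mm.

9.9 mm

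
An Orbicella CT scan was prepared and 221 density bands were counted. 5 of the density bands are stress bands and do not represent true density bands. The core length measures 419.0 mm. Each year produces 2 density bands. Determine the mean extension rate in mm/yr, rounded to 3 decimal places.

3.880 mm/yr

True density band count = 221 − 5 = 216.
216 density bands at 2 per year is 216 / 2 = 108 years.
Extension rate ≈ 419.0 / 108 = 3.880 mm/yr.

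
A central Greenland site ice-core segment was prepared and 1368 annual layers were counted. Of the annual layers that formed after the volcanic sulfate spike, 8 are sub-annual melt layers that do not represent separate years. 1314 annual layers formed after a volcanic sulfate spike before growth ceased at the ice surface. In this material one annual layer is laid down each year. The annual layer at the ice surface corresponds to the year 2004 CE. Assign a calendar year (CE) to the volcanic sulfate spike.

There are 1314 annual layers younger than the volcanic sulfate spike.
1314 − 8 false = 1306 true annual layers after the volcanic sulfate spike.
Counting back 1306 years from 2004 CE places the volcanic sulfate spike in 2004 − 1306 = 698 CE.

698 CE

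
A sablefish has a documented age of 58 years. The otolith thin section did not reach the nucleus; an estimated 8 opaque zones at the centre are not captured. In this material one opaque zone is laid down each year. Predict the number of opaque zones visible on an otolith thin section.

Expected opaque zones over 58 years: 58.
Subtracting the 8 opaque zones not captured gives 58 − 8 = 50 opaque zones in the record.

50 opaque zones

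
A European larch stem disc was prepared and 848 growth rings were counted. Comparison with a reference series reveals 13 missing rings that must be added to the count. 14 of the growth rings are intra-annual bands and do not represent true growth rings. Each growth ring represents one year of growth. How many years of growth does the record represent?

847 yr

True growth ring count = 848 − 14 + 13 = 847.
At one growth ring per year, that is 847 years.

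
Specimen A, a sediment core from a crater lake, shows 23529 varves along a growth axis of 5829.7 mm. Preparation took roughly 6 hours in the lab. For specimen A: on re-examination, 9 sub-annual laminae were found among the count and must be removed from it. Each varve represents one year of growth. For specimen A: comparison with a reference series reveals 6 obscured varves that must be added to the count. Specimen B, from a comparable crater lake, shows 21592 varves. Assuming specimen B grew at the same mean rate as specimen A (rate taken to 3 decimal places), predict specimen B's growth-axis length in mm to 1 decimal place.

Specimen A: adjusted count: 23529 − 9 + 6 = 23526 varves.
A: Mean rate = 5829.7 mm / 23526 years ≈ 0.248 mm per year.
B's length ≈ 0.248 × 21592 = 5354.8 mm.

5354.8 mm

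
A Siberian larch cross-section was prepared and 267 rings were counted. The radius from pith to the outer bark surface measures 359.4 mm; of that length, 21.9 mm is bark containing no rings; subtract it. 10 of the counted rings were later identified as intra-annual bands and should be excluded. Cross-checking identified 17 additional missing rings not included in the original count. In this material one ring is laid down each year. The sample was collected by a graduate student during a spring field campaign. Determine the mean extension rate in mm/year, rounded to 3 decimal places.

After corrections the count is 267 − 10 + 17 = 274 rings.
The growth record spans 359.4 − 21.9 = 337.5 mm.
337.5 mm over 274 years gives 337.5 / 274 ≈ 1.232 mm/year.

1.232 mm/year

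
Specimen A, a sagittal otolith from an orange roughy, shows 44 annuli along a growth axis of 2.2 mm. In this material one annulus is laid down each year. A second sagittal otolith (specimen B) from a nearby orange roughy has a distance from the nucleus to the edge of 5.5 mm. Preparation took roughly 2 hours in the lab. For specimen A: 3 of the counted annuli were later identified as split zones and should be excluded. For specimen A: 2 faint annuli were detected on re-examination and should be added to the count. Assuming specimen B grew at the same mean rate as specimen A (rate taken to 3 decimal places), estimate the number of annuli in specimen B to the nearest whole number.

108 annuli

Specimen A: after corrections the count is 44 − 3 + 2 = 43 annuli.
A: Mean rate = 2.2 mm / 43 years ≈ 0.051 mm/yr.
For B, 5.5 / 0.051 = 107.84 years ≈ 108 annuli.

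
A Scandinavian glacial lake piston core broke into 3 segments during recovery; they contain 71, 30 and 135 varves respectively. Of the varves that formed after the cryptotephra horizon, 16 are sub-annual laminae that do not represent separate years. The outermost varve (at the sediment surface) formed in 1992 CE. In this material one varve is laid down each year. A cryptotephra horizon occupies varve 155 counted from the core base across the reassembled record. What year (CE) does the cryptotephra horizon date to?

1927 CE

Total varves = 71 + 30 + 135 = 236.
236 − 155 = 81 varves lie beyond the cryptotephra horizon toward the sediment surface.
81 − 16 false = 65 true varves after the cryptotephra horizon.
Counting back 65 years from 1992 CE places the cryptotephra horizon in 1992 − 65 = 1927 CE.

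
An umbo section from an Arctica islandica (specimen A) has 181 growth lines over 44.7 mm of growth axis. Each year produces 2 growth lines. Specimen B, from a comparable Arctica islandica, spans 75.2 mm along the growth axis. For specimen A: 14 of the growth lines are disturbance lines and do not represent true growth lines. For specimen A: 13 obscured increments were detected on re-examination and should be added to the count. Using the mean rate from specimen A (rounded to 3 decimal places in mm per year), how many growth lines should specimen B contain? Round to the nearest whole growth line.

303 growth lines

Specimen A: after corrections the count is 181 − 14 + 13 = 180 growth lines.
Specimen A: dividing by 2 growth lines per year: 180 / 2 = 90 years.
A: Mean rate = 44.7 mm / 90 years ≈ 0.497 mm/yr.
B spans 75.2 / 0.497 = 151.31 years; at 2 growth lines per year that is 151.31 × 2 ≈ 303 growth lines.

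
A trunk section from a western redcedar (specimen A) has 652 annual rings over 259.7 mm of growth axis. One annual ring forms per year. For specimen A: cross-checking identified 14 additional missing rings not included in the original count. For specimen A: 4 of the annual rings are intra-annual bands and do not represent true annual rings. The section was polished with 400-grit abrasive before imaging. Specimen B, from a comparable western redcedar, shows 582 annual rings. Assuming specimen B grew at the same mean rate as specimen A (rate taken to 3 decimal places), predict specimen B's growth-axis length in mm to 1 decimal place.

Specimen A: correcting the raw count gives 652 − 4 + 14 = 662 true annual rings.
A: Extension rate ≈ 259.7 / 662 = 0.392 mm per year.
For B, 0.392 mm/year × 582 years = 228.1 mm.

228.1 mm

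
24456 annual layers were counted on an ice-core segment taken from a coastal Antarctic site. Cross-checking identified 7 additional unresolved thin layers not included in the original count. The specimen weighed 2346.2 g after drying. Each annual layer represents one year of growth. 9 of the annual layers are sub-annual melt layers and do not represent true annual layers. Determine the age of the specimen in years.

24454 years

Adjusted count: 24456 − 9 + 7 = 24454 annual layers.
At one annual layer per year, that is 24454 years.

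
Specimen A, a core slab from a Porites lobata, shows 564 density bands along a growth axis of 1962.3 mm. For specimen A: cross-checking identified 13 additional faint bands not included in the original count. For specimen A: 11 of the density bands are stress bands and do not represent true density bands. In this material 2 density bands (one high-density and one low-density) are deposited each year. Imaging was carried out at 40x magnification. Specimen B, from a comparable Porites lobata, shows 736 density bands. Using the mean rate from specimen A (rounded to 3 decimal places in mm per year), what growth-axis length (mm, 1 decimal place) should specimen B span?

Specimen A: adjusted count: 564 − 11 + 13 = 566 density bands.
Specimen A: dividing by 2 density bands per year: 566 / 2 = 283 years.
A: Mean rate = 1962.3 mm / 283 years ≈ 6.934 mm/yr.
Specimen B: dividing by 2 density bands per year: 736 / 2 = 368 years. Length of B = 6.934 × 368 = 2551.7 mm.

2551.7 mm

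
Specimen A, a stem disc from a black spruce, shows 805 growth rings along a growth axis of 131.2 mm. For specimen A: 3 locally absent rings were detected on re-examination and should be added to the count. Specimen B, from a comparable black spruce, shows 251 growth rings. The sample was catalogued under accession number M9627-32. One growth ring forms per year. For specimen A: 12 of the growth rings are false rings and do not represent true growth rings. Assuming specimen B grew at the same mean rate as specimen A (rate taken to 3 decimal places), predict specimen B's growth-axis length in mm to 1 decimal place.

41.4 mm

Specimen A: adjusted count: 805 − 12 + 3 = 796 growth rings.
A: Extension rate ≈ 131.2 / 796 = 0.165 mm per year.
B's length ≈ 0.165 × 251 = 41.4 mm.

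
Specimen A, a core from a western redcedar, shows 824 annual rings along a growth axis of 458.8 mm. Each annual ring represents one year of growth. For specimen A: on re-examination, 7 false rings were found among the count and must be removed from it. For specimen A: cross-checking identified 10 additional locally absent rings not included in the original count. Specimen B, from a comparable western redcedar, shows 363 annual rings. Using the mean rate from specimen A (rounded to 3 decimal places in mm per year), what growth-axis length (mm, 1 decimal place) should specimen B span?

Specimen A: correcting the raw count gives 824 − 7 + 10 = 827 true annual rings.
A: 458.8 mm over 827 years gives 458.8 / 827 ≈ 0.555 mm/year.
B's length ≈ 0.555 × 363 = 201.5 mm.

201.5 mm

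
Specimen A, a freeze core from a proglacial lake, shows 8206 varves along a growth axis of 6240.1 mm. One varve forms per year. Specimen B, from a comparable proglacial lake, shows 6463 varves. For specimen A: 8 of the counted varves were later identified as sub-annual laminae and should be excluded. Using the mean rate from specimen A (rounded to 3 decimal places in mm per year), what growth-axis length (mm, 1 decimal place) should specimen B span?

Specimen A: adjusted count: 8206 − 8 = 8198 varves.
A: Mean rate = 6240.1 mm / 8198 years ≈ 0.761 mm per year.
For B, 0.761 mm/year × 6463 years = 4918.3 mm.

4918.3 mm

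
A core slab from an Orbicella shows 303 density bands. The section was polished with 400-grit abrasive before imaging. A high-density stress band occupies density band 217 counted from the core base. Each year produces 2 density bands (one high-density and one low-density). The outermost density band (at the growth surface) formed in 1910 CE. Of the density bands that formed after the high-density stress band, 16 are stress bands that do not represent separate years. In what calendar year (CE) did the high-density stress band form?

1875 CE

The high-density stress band sits at density band 217 from the core base, so 303 − 217 = 86 density bands formed after it.
Removing the 16 false density bands leaves 86 − 16 = 70 true density bands beyond the high-density stress band.
70 density bands at 2 per year is 70 / 2 = 35 years.
1910 − 35 = 1875 CE.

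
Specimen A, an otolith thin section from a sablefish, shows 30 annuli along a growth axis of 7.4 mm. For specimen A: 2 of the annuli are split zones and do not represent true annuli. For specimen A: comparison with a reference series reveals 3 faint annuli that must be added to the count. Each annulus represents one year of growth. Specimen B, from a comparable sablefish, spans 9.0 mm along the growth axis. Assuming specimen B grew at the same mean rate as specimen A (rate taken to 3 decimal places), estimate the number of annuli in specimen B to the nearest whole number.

Specimen A: adjusted count: 30 − 2 + 3 = 31 annuli.
A: Extension rate ≈ 7.4 / 31 = 0.239 mm/yr.
Specimen B: 9.0 mm / 0.239 mm per year = 37.66 years ≈ 38 annuli.

38 annuli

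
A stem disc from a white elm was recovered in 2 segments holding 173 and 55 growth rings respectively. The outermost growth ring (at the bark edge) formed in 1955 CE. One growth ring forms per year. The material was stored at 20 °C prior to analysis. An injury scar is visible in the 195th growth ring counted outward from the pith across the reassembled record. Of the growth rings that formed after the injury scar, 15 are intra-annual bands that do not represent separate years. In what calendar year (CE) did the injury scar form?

1937 CE

Total growth rings = 173 + 55 = 228.
The injury scar sits at growth ring 195 from the pith, so 228 − 195 = 33 growth rings formed after it.
33 − 15 false = 18 true growth rings after the injury scar.
The growth ring at the bark edge is 1955 CE, so the injury scar dates to 1955 − 18 = 1937 CE.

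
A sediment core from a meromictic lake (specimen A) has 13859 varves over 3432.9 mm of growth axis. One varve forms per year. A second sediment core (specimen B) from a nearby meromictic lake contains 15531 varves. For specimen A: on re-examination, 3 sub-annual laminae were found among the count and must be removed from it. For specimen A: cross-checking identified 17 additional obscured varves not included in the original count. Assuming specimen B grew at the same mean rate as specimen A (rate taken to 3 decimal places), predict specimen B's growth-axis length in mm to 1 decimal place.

Specimen A: true varve count = 13859 − 3 + 17 = 13873.
A: 3432.9 mm over 13873 years gives 3432.9 / 13873 ≈ 0.247 mm/yr.
For B, 0.247 mm/year × 15531 years = 3836.2 mm.

3836.2 mm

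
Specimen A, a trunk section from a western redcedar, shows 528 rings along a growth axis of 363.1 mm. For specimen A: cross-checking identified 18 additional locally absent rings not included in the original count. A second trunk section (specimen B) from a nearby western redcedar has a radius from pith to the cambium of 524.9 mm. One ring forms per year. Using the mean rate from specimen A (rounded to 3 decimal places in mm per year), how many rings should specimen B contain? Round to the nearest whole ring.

Specimen A: after corrections the count is 528 + 18 = 546 rings.
A: 363.1 mm over 546 years gives 363.1 / 546 ≈ 0.665 mm/year.
For B, 524.9 / 0.665 = 789.32 years ≈ 789 rings.

789 rings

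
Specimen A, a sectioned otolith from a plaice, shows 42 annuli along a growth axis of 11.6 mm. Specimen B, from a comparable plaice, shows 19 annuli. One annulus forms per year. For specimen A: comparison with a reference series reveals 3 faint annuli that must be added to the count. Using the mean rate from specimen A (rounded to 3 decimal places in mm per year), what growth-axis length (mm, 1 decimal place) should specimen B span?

Specimen A: true annulus count = 42 + 3 = 45.
A: Mean rate = 11.6 mm / 45 years ≈ 0.258 mm per year.
For B, 0.258 mm/year × 19 years = 4.9 mm.

4.9 mm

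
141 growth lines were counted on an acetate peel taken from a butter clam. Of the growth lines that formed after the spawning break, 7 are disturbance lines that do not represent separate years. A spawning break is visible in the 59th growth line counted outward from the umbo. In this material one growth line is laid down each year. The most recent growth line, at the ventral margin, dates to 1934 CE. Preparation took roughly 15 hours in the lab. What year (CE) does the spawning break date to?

1859 CE

141 − 59 = 82 growth lines lie beyond the spawning break toward the ventral margin.
Excluding 7 false growth lines: 82 − 7 = 75.
The growth line at the ventral margin is 1934 CE, so the spawning break dates to 1934 − 75 = 1859 CE.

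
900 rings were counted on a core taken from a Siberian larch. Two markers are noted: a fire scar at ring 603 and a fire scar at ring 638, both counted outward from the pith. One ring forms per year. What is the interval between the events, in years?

35 years

The two markers are separated by 638 − 603 = 35 rings.
One ring per year makes the interval 35 years.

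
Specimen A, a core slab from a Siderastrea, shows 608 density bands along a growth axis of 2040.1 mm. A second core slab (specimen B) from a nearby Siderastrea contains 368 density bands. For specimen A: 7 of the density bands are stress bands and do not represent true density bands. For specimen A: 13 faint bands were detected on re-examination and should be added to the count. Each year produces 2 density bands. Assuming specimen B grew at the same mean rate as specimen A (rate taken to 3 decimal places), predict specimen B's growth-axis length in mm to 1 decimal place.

Specimen A: adjusted count: 608 − 7 + 13 = 614 density bands.
Specimen A: dividing by 2 density bands per year: 614 / 2 = 307 years.
A: 2040.1 mm over 307 years gives 2040.1 / 307 ≈ 6.645 mm/year.
Specimen B: 368 density bands at 2 per year is 368 / 2 = 184 years. For B, 6.645 mm/year × 184 years = 1222.7 mm.

1222.7 mm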